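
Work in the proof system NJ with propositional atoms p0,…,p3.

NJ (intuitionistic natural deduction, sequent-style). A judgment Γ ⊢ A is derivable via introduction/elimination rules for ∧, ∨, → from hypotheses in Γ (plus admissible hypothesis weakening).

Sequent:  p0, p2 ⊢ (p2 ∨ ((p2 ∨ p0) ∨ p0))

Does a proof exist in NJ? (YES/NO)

Derivation (root first):
[Wk] p0, p2 ⊢ (p2 ∨ ((p2 ∨ p0) ∨ p0))
  [∨I₂] p0 ⊢ (p2 ∨ ((p2 ∨ p0) ∨ p0))
    [∨I₁] p0 ⊢ ((p2 ∨ p0) ∨ p0)
      [∨I₂] p0 ⊢ (p2 ∨ p0)
        [Ax] p0 ⊢ p0

Result: YES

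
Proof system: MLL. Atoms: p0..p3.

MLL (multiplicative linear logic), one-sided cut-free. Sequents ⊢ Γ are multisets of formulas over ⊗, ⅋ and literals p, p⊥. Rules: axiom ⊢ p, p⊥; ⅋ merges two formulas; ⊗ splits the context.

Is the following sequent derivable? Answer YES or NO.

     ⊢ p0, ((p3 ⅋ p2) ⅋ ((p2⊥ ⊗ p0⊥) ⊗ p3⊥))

Derivation trace:
[⅋]  ⊢ p0, ((p3 ⅋ p2) ⅋ ((p2⊥ ⊗ p0⊥) ⊗ p3⊥))
  [⅋]  ⊢ p0, ((p2⊥ ⊗ p0⊥) ⊗ p3⊥), (p3 ⅋ p2)
    [⊗]  ⊢ p2, p0, p3, ((p2⊥ ⊗ p0⊥) ⊗ p3⊥)
      [⊗]  ⊢ p2, p0, (p2⊥ ⊗ p0⊥)
        [Ax]  ⊢ p2, p2⊥
        [Ax]  ⊢ p0, p0⊥
      [Ax]  ⊢ p3, p3⊥

Result: YES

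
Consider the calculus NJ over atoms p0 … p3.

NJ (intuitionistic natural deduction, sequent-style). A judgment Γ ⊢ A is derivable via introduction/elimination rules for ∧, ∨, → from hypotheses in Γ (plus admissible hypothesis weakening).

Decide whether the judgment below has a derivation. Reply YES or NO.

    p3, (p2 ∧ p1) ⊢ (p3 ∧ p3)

Derivation trace:
[∧I] p3, (p2 ∧ p1) ⊢ (p3 ∧ p3)
  [Wk] p3, p3, (p2 ∧ p1) ⊢ p3
    [Wk] p3, p3 ⊢ p3
      [Ax] p3 ⊢ p3
  [Ax] p3 ⊢ p3

Result: YES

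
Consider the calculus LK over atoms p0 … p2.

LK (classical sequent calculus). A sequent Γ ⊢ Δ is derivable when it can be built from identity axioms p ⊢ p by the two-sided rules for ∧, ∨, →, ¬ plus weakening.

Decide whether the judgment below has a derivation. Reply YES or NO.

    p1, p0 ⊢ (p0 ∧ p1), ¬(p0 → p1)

Proof tree:
[¬R] p1, p0 ⊢ (p0 ∧ p1), ¬(p0 → p1)
  [∧R] p1, (p0 → p1), p0 ⊢ (p0 ∧ p1)
    [Ax] p0 ⊢ p0
    [WL] p0, (p0 → p1), p1 ⊢ p1
      [→L] p0, (p0 → p1) ⊢ p1
        [Ax] p0 ⊢ p0
        [Ax] p1 ⊢ p1

Result: YES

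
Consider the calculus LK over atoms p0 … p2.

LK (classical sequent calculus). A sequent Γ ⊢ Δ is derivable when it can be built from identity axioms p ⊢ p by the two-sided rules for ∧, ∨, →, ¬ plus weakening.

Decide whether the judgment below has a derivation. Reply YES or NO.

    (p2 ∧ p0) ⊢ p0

Derivation trace:
[∧L] (p2 ∧ p0) ⊢ p0
  [WL] p0, p2 ⊢ p0
    [Ax] p0 ⊢ p0

Result: YES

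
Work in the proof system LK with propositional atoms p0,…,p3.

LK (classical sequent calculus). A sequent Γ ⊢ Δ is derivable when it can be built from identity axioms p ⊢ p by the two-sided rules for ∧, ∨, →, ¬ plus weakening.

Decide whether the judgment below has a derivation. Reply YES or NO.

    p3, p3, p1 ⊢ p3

Proof tree:
[WL] p3, p3, p1 ⊢ p3
  [WL] p3, p3 ⊢ p3
    [Ax] p3 ⊢ p3

Result: YES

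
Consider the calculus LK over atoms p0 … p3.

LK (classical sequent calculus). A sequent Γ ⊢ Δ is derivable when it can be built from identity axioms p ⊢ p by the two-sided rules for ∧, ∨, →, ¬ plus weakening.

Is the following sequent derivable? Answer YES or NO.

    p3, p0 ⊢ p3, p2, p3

Proof tree:
[WL] p3, p0 ⊢ p3, p2, p3
  [WR] p3 ⊢ p3, p2, p3
    [WR] p3 ⊢ p3, p2
      [Ax] p3 ⊢ p3

Result: YES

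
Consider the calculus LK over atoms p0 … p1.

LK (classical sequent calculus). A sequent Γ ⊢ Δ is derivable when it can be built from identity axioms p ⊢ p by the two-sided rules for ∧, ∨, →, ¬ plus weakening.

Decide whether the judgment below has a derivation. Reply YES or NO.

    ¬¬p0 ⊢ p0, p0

Derivation (root first):
[¬L] ¬¬p0 ⊢ p0, p0
  [WR]  ⊢ p0, ¬p0, p0
    [¬R]  ⊢ p0, ¬p0
      [Ax] p0 ⊢ p0

Result: YES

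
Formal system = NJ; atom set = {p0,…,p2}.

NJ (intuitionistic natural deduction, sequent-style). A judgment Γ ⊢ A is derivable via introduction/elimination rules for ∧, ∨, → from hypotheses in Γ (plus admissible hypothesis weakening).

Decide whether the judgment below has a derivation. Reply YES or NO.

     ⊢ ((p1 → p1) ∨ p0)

Derivation trace:
[∨I₁]  ⊢ ((p1 → p1) ∨ p0)
  [→I]  ⊢ (p1 → p1)
    [Ax] p1 ⊢ p1

Result: YES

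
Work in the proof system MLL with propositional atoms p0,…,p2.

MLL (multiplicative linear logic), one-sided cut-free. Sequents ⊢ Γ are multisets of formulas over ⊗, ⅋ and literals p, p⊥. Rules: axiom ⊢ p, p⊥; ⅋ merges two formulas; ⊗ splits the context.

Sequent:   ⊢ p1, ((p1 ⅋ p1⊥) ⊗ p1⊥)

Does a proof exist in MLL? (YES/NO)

Derivation (root first):
[⊗]  ⊢ p1, ((p1 ⅋ p1⊥) ⊗ p1⊥)
  [⅋]  ⊢ (p1 ⅋ p1⊥)
    [Ax]  ⊢ p1, p1⊥
  [Ax]  ⊢ p1, p1⊥

Result: YES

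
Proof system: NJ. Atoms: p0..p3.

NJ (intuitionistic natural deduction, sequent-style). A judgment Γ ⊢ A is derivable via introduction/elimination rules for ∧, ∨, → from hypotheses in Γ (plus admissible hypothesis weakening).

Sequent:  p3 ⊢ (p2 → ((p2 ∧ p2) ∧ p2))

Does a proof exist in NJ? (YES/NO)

Derivation (root first):
[Wk] p3 ⊢ (p2 → ((p2 ∧ p2) ∧ p2))
  [→I]  ⊢ (p2 → ((p2 ∧ p2) ∧ p2))
    [∧I] p2 ⊢ ((p2 ∧ p2) ∧ p2)
      [∧I] p2 ⊢ (p2 ∧ p2)
        [Ax] p2 ⊢ p2
        [Ax] p2 ⊢ p2
      [Ax] p2 ⊢ p2

Result: YES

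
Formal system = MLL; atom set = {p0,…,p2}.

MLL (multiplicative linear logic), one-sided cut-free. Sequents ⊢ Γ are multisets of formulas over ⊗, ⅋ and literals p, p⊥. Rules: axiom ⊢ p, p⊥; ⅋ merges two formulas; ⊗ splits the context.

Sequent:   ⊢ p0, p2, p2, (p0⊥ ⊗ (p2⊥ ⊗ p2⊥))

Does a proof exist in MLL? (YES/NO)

Proof tree:
[⊗]  ⊢ p0, p2, p2, (p0⊥ ⊗ (p2⊥ ⊗ p2⊥))
  [Ax]  ⊢ p0, p0⊥
  [⊗]  ⊢ p2, p2, (p2⊥ ⊗ p2⊥)
    [Ax]  ⊢ p2, p2⊥
    [Ax]  ⊢ p2, p2⊥

Result: YES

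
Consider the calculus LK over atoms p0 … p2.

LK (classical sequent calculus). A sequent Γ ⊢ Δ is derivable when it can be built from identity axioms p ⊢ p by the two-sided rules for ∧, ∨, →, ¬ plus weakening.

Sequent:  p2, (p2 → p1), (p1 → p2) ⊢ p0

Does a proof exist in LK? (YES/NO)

Enumerate valuations to refute Γ ⊢ Δ:
  v=000: Γ:[p2=F, (p2 → p1)=T, (p1 → p2)=T] Δ:[p0=F] refutes=False
  v=001: Γ:[p2=T, (p2 → p1)=F, (p1 → p2)=T] Δ:[p0=F] refutes=False
  v=010: Γ:[p2=F, (p2 → p1)=T, (p1 → p2)=F] Δ:[p0=F] refutes=False
  v=011: Γ:[p2=T, (p2 → p1)=T, (p1 → p2)=T] Δ:[p0=F] refutes=True  ← countermodel

Result: NO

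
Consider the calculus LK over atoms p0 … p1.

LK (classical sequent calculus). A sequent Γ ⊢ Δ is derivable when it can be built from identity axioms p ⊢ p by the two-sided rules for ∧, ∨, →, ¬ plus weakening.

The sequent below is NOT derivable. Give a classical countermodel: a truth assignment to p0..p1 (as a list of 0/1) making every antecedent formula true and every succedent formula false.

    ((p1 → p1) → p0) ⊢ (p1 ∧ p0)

Truth-table refutation:
  v=00: Γ:[((p1 → p1) → p0)=F] Δ:[(p1 ∧ p0)=F] refutes=False
  v=01: Γ:[((p1 → p1) → p0)=F] Δ:[(p1 ∧ p0)=F] refutes=False
  v=10: Γ:[((p1 → p1) → p0)=T] Δ:[(p1 ∧ p0)=F] refutes=True  ← countermodel

Result: [1, 0]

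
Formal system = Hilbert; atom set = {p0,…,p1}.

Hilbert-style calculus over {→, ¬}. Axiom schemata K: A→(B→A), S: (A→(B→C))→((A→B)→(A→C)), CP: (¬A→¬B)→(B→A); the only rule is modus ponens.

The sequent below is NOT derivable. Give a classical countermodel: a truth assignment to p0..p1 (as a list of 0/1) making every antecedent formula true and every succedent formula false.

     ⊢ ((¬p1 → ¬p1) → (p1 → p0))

Enumerate valuations to refute Γ ⊢ Δ:
  v=00: Γ:[] Δ:[((¬p1 → ¬p1) → (p1 → p0))=T] refutes=False
  v=01: Γ:[] Δ:[((¬p1 → ¬p1) → (p1 → p0))=F] refutes=True  ← countermodel

Result: [0, 1]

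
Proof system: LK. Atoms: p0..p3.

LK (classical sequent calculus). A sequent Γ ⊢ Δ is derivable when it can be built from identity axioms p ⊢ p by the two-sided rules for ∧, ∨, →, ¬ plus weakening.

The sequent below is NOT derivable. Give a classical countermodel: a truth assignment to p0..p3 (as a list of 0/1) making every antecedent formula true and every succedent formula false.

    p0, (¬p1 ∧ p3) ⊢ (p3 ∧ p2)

Search for a countermodel by truth-table:
  v=0000: Γ:[p0=F, (¬p1 ∧ p3)=F] Δ:[(p3 ∧ p2)=F] refutes=False
  v=0001: Γ:[p0=F, (¬p1 ∧ p3)=T] Δ:[(p3 ∧ p2)=F] refutes=False
  v=0010: Γ:[p0=F, (¬p1 ∧ p3)=F] Δ:[(p3 ∧ p2)=F] refutes=False
  v=0011: Γ:[p0=F, (¬p1 ∧ p3)=T] Δ:[(p3 ∧ p2)=T] refutes=False
  v=0100: Γ:[p0=F, (¬p1 ∧ p3)=F] Δ:[(p3 ∧ p2)=F] refutes=False
  v=0101: Γ:[p0=F, (¬p1 ∧ p3)=F] Δ:[(p3 ∧ p2)=F] refutes=False
  v=0110: Γ:[p0=F, (¬p1 ∧ p3)=F] Δ:[(p3 ∧ p2)=F] refutes=False
  v=0111: Γ:[p0=F, (¬p1 ∧ p3)=F] Δ:[(p3 ∧ p2)=T] refutes=False
  v=1000: Γ:[p0=T, (¬p1 ∧ p3)=F] Δ:[(p3 ∧ p2)=F] refutes=False
  v=1001: Γ:[p0=T, (¬p1 ∧ p3)=T] Δ:[(p3 ∧ p2)=F] refutes=True  ← countermodel

Result: [1, 0, 0, 1]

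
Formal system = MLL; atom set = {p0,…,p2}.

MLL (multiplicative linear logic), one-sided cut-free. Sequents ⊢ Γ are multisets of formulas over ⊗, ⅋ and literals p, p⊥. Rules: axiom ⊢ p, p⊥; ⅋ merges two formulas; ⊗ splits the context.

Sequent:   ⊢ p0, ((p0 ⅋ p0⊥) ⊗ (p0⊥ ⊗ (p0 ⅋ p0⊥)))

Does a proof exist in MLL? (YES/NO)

Derivation (root first):
[⊗]  ⊢ p0, ((p0 ⅋ p0⊥) ⊗ (p0⊥ ⊗ (p0 ⅋ p0⊥)))
  [⅋]  ⊢ (p0 ⅋ p0⊥)
    [Ax]  ⊢ p0, p0⊥
  [⊗]  ⊢ p0, (p0⊥ ⊗ (p0 ⅋ p0⊥))
    [Ax]  ⊢ p0, p0⊥
    [⅋]  ⊢ (p0 ⅋ p0⊥)
      [Ax]  ⊢ p0, p0⊥

Result: YES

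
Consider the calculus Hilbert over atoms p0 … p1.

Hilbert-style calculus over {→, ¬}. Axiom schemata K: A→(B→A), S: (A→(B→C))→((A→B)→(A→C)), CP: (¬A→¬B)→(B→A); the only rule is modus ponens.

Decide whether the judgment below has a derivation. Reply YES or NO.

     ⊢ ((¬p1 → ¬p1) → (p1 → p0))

Search for a countermodel by truth-table:
  v=00: Γ:[] Δ:[((¬p1 → ¬p1) → (p1 → p0))=T] refutes=False
  v=01: Γ:[] Δ:[((¬p1 → ¬p1) → (p1 → p0))=F] refutes=True  ← countermodel

Result: NO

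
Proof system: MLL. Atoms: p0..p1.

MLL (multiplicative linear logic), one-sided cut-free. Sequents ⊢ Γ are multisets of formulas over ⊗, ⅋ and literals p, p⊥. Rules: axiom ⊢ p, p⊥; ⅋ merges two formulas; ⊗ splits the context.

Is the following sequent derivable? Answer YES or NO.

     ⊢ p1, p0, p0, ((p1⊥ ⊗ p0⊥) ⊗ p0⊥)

Derivation trace:
[⊗]  ⊢ p1, p0, p0, ((p1⊥ ⊗ p0⊥) ⊗ p0⊥)
  [⊗]  ⊢ p1, p0, (p1⊥ ⊗ p0⊥)
    [Ax]  ⊢ p1, p1⊥
    [Ax]  ⊢ p0, p0⊥
  [Ax]  ⊢ p0, p0⊥

Result: YES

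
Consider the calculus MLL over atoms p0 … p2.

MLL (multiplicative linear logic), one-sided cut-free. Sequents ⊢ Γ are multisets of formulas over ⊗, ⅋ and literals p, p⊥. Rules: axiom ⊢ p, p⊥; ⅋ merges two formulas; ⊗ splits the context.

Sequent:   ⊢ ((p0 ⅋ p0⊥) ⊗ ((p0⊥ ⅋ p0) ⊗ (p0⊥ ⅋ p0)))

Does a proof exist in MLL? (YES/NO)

Derivation trace:
[⊗]  ⊢ ((p0 ⅋ p0⊥) ⊗ ((p0⊥ ⅋ p0) ⊗ (p0⊥ ⅋ p0)))
  [⅋]  ⊢ (p0 ⅋ p0⊥)
    [Ax]  ⊢ p0, p0⊥
  [⊗]  ⊢ ((p0⊥ ⅋ p0) ⊗ (p0⊥ ⅋ p0))
    [⅋]  ⊢ (p0⊥ ⅋ p0)
      [Ax]  ⊢ p0, p0⊥
    [⅋]  ⊢ (p0⊥ ⅋ p0)
      [Ax]  ⊢ p0, p0⊥

Result: YES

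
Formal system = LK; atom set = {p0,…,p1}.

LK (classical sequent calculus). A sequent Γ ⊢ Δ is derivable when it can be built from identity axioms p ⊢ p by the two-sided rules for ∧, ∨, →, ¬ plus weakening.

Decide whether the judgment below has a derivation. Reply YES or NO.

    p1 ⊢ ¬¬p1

Proof tree:
[¬R] p1 ⊢ ¬¬p1
  [¬L] p1, ¬p1 ⊢ 
    [Ax] p1 ⊢ p1

Result: YES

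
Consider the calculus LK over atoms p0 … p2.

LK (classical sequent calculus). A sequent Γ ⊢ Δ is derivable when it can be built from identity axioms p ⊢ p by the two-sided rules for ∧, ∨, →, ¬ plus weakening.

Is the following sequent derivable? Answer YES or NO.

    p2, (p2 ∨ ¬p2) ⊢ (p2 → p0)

Enumerate valuations to refute Γ ⊢ Δ:
  v=000: Γ:[p2=F, (p2 ∨ ¬p2)=T] Δ:[(p2 → p0)=T] refutes=False
  v=001: Γ:[p2=T, (p2 ∨ ¬p2)=T] Δ:[(p2 → p0)=F] refutes=True  ← countermodel

Result: NO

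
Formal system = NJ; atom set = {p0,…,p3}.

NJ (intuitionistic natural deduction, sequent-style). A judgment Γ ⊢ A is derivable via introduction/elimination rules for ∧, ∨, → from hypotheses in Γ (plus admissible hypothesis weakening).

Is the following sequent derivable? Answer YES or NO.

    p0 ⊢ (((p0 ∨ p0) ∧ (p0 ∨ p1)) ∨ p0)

Derivation trace:
[∨I₁] p0 ⊢ (((p0 ∨ p0) ∧ (p0 ∨ p1)) ∨ p0)
  [∧I] p0 ⊢ ((p0 ∨ p0) ∧ (p0 ∨ p1))
    [Wk] p0, p0 ⊢ (p0 ∨ p0)
      [∨I₂] p0 ⊢ (p0 ∨ p0)
        [Ax] p0 ⊢ p0
    [∨I₁] p0 ⊢ (p0 ∨ p1)
      [Ax] p0 ⊢ p0

Result: YES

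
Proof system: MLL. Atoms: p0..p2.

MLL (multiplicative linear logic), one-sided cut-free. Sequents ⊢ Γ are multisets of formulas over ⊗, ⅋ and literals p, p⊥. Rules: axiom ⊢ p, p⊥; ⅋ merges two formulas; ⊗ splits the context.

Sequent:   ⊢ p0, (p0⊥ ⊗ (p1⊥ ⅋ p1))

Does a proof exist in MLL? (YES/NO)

Derivation trace:
[⊗]  ⊢ p0, (p0⊥ ⊗ (p1⊥ ⅋ p1))
  [Ax]  ⊢ p0, p0⊥
  [⅋]  ⊢ (p1⊥ ⅋ p1)
    [Ax]  ⊢ p1, p1⊥

Result: YES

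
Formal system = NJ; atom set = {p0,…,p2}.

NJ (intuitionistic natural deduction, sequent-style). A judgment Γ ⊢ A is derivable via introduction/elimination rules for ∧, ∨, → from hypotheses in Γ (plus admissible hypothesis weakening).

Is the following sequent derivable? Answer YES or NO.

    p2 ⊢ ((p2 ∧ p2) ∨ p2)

Derivation trace:
[∨I₁] p2 ⊢ ((p2 ∧ p2) ∨ p2)
  [∧I] p2 ⊢ (p2 ∧ p2)
    [Ax] p2 ⊢ p2
    [Ax] p2 ⊢ p2

Result: YES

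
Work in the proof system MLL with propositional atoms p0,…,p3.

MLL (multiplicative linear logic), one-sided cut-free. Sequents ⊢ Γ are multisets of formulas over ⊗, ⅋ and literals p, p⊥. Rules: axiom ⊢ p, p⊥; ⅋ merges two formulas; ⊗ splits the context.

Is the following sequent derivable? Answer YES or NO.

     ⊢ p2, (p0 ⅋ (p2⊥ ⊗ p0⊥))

Derivation (root first):
[⅋]  ⊢ p2, (p0 ⅋ (p2⊥ ⊗ p0⊥))
  [⊗]  ⊢ p2, p0, (p2⊥ ⊗ p0⊥)
    [Ax]  ⊢ p2, p2⊥
    [Ax]  ⊢ p0, p0⊥

Result: YES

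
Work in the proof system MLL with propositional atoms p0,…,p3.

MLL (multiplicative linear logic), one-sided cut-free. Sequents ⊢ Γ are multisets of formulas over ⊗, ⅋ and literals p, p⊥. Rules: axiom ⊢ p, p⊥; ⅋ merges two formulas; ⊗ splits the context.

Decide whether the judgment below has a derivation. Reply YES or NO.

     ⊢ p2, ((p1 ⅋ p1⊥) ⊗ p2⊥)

Derivation trace:
[⊗]  ⊢ p2, ((p1 ⅋ p1⊥) ⊗ p2⊥)
  [⅋]  ⊢ (p1 ⅋ p1⊥)
    [Ax]  ⊢ p1, p1⊥
  [Ax]  ⊢ p2, p2⊥

Result: YES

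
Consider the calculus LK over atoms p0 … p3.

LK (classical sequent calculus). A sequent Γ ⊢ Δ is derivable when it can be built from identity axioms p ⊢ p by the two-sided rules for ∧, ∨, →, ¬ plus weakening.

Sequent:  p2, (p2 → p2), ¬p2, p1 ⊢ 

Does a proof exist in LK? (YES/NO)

Derivation (root first):
[WL] p2, (p2 → p2), ¬p2, p1 ⊢ 
  [¬L] p2, (p2 → p2), ¬p2 ⊢ 
    [→L] p2, (p2 → p2) ⊢ p2
      [Ax] p2 ⊢ p2
      [Ax] p2 ⊢ p2

Result: YES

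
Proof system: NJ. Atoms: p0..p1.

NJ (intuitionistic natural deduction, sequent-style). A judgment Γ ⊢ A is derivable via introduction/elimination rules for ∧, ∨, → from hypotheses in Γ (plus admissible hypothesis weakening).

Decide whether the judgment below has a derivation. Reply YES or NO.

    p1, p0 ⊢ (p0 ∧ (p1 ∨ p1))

Derivation trace:
[∧I] p1, p0 ⊢ (p0 ∧ (p1 ∨ p1))
  [Ax] p0 ⊢ p0
  [∨I₂] p1 ⊢ (p1 ∨ p1)
    [Ax] p1 ⊢ p1

Result: YES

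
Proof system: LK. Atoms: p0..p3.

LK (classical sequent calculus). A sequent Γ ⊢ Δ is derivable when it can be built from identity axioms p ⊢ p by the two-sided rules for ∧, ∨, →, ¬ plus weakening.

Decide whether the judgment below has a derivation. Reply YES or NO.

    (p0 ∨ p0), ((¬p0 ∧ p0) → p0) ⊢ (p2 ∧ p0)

Enumerate valuations to refute Γ ⊢ Δ:
  v=0000: Γ:[(p0 ∨ p0)=F, ((¬p0 ∧ p0) → p0)=T] Δ:[(p2 ∧ p0)=F] refutes=False
  v=0001: Γ:[(p0 ∨ p0)=F, ((¬p0 ∧ p0) → p0)=T] Δ:[(p2 ∧ p0)=F] refutes=False
  v=0010: Γ:[(p0 ∨ p0)=F, ((¬p0 ∧ p0) → p0)=T] Δ:[(p2 ∧ p0)=F] refutes=False
  v=0011: Γ:[(p0 ∨ p0)=F, ((¬p0 ∧ p0) → p0)=T] Δ:[(p2 ∧ p0)=F] refutes=False
  v=0100: Γ:[(p0 ∨ p0)=F, ((¬p0 ∧ p0) → p0)=T] Δ:[(p2 ∧ p0)=F] refutes=False
  v=0101: Γ:[(p0 ∨ p0)=F, ((¬p0 ∧ p0) → p0)=T] Δ:[(p2 ∧ p0)=F] refutes=False
  v=0110: Γ:[(p0 ∨ p0)=F, ((¬p0 ∧ p0) → p0)=T] Δ:[(p2 ∧ p0)=F] refutes=False
  v=0111: Γ:[(p0 ∨ p0)=F, ((¬p0 ∧ p0) → p0)=T] Δ:[(p2 ∧ p0)=F] refutes=False
  v=1000: Γ:[(p0 ∨ p0)=T, ((¬p0 ∧ p0) → p0)=T] Δ:[(p2 ∧ p0)=F] refutes=True  ← countermodel

Result: NO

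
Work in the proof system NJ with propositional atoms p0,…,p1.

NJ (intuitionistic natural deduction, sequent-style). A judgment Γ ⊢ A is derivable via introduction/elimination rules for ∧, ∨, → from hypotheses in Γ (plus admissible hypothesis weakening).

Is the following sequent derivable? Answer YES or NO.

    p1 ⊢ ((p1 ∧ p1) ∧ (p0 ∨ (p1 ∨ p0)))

Derivation (root first):
[∧I] p1 ⊢ ((p1 ∧ p1) ∧ (p0 ∨ (p1 ∨ p0)))
  [∧I] p1 ⊢ (p1 ∧ p1)
    [Ax] p1 ⊢ p1
    [Ax] p1 ⊢ p1
  [∨I₂] p1 ⊢ (p0 ∨ (p1 ∨ p0))
    [∨I₁] p1 ⊢ (p1 ∨ p0)
      [Ax] p1 ⊢ p1

Result: YES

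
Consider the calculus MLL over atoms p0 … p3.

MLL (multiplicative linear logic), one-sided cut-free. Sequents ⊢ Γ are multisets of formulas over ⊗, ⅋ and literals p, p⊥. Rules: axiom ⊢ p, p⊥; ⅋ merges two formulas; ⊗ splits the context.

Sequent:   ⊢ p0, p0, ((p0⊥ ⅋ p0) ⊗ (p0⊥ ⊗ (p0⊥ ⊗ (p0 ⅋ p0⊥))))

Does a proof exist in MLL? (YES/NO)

Derivation (root first):
[⊗]  ⊢ p0, p0, ((p0⊥ ⅋ p0) ⊗ (p0⊥ ⊗ (p0⊥ ⊗ (p0 ⅋ p0⊥))))
  [⅋]  ⊢ (p0⊥ ⅋ p0)
    [Ax]  ⊢ p0, p0⊥
  [⊗]  ⊢ p0, p0, (p0⊥ ⊗ (p0⊥ ⊗ (p0 ⅋ p0⊥)))
    [Ax]  ⊢ p0, p0⊥
    [⊗]  ⊢ p0, (p0⊥ ⊗ (p0 ⅋ p0⊥))
      [Ax]  ⊢ p0, p0⊥
      [⅋]  ⊢ (p0 ⅋ p0⊥)
        [Ax]  ⊢ p0, p0⊥

Result: YES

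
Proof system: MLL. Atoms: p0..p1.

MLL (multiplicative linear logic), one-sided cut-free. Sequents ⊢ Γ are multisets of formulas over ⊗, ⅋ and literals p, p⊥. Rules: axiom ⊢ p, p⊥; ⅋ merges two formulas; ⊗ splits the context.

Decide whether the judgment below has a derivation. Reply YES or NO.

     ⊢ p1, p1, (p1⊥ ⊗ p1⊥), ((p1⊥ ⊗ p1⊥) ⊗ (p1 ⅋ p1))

Proof tree:
[⊗]  ⊢ p1, p1, (p1⊥ ⊗ p1⊥), ((p1⊥ ⊗ p1⊥) ⊗ (p1 ⅋ p1))
  [⊗]  ⊢ p1, p1, (p1⊥ ⊗ p1⊥)
    [Ax]  ⊢ p1, p1⊥
    [Ax]  ⊢ p1, p1⊥
  [⅋]  ⊢ (p1⊥ ⊗ p1⊥), (p1 ⅋ p1)
    [⊗]  ⊢ p1, p1, (p1⊥ ⊗ p1⊥)
      [Ax]  ⊢ p1, p1⊥
      [Ax]  ⊢ p1, p1⊥

Result: YES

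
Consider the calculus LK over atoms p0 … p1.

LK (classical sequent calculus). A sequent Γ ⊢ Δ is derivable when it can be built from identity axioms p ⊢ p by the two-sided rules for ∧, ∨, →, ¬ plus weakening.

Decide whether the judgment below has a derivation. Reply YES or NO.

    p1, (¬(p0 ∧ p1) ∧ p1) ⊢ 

Search for a countermodel by truth-table:
  v=00: Γ:[p1=F, (¬(p0 ∧ p1) ∧ p1)=F] Δ:[] refutes=False
  v=01: Γ:[p1=T, (¬(p0 ∧ p1) ∧ p1)=T] Δ:[] refutes=True  ← countermodel

Result: NO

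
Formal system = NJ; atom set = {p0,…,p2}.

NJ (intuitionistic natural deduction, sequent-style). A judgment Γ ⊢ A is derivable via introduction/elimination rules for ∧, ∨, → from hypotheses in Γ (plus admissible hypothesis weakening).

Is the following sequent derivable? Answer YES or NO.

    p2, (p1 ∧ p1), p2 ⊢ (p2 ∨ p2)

Derivation (root first):
[Wk] p2, (p1 ∧ p1), p2 ⊢ (p2 ∨ p2)
  [Wk] p2, (p1 ∧ p1) ⊢ (p2 ∨ p2)
    [∨I₂] p2 ⊢ (p2 ∨ p2)
      [Ax] p2 ⊢ p2

Result: YES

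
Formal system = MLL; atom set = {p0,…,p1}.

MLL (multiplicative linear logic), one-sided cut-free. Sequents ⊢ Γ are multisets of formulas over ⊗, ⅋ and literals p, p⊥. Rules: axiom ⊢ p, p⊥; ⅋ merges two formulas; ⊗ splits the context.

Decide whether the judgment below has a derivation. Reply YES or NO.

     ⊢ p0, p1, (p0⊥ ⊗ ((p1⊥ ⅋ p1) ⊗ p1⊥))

Proof tree:
[⊗]  ⊢ p0, p1, (p0⊥ ⊗ ((p1⊥ ⅋ p1) ⊗ p1⊥))
  [Ax]  ⊢ p0, p0⊥
  [⊗]  ⊢ p1, ((p1⊥ ⅋ p1) ⊗ p1⊥)
    [⅋]  ⊢ (p1⊥ ⅋ p1)
      [Ax]  ⊢ p1, p1⊥
    [Ax]  ⊢ p1, p1⊥

Result: YES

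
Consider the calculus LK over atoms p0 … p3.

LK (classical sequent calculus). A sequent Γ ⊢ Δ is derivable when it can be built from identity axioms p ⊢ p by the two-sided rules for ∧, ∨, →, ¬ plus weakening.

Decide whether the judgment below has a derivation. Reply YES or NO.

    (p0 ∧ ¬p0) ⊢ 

Derivation (root first):
[∧L] (p0 ∧ ¬p0) ⊢ 
  [¬L] p0, ¬p0 ⊢ 
    [Ax] p0 ⊢ p0

Result: YES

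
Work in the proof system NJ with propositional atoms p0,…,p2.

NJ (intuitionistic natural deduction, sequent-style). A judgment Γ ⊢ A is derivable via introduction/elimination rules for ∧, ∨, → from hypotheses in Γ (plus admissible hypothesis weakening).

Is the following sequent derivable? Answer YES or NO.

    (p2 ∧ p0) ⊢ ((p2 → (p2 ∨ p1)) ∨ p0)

Derivation (root first):
[∨I₁] (p2 ∧ p0) ⊢ ((p2 → (p2 ∨ p1)) ∨ p0)
  [→I] (p2 ∧ p0) ⊢ (p2 → (p2 ∨ p1))
    [∨I₁] p2, (p2 ∧ p0) ⊢ (p2 ∨ p1)
      [Wk] p2, (p2 ∧ p0) ⊢ p2
        [Ax] p2 ⊢ p2

Result: YES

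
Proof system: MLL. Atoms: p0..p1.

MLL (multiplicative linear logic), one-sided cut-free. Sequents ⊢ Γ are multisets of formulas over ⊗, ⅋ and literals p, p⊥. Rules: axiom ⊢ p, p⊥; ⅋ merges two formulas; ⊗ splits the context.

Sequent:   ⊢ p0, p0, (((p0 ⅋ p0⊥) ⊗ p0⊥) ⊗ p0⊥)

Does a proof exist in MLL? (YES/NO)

Derivation (root first):
[⊗]  ⊢ p0, p0, (((p0 ⅋ p0⊥) ⊗ p0⊥) ⊗ p0⊥)
  [⊗]  ⊢ p0, ((p0 ⅋ p0⊥) ⊗ p0⊥)
    [⅋]  ⊢ (p0 ⅋ p0⊥)
      [Ax]  ⊢ p0, p0⊥
    [Ax]  ⊢ p0, p0⊥
  [Ax]  ⊢ p0, p0⊥

Result: YES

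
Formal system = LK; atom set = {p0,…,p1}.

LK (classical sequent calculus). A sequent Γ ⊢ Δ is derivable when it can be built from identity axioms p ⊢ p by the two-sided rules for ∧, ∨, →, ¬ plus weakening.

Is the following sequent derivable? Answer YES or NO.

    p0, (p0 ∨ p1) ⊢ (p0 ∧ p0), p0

Proof tree:
[∨L] p0, (p0 ∨ p1) ⊢ (p0 ∧ p0), p0
  [∧R] p0 ⊢ (p0 ∧ p0)
    [Ax] p0 ⊢ p0
    [Ax] p0 ⊢ p0
  [WL] p0, p1 ⊢ p0
    [Ax] p0 ⊢ p0

Result: YES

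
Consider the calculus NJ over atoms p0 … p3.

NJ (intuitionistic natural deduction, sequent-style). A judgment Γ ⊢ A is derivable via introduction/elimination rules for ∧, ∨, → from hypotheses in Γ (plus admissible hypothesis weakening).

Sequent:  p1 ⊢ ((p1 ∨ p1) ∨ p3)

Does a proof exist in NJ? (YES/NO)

Derivation (root first):
[∨I₁] p1 ⊢ ((p1 ∨ p1) ∨ p3)
  [∨I₁] p1 ⊢ (p1 ∨ p1)
    [Ax] p1 ⊢ p1

Result: YES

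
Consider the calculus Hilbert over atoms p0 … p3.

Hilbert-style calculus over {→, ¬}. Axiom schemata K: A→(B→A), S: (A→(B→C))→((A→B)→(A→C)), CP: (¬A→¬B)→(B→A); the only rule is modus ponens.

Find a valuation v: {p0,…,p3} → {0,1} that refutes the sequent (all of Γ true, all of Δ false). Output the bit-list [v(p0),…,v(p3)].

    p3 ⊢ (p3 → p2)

Search for a countermodel by truth-table:
  v=0000: Γ:[p3=F] Δ:[(p3 → p2)=T] refutes=False
  v=0001: Γ:[p3=T] Δ:[(p3 → p2)=F] refutes=True  ← countermodel

Result: [0, 0, 0, 1]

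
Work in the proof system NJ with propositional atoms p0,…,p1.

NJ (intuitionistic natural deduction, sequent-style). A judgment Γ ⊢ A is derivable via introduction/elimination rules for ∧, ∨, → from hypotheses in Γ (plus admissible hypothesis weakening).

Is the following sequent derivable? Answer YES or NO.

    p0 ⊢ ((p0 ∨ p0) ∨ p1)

Derivation trace:
[∨I₁] p0 ⊢ ((p0 ∨ p0) ∨ p1)
  [∨I₁] p0 ⊢ (p0 ∨ p0)
    [Ax] p0 ⊢ p0

Result: YES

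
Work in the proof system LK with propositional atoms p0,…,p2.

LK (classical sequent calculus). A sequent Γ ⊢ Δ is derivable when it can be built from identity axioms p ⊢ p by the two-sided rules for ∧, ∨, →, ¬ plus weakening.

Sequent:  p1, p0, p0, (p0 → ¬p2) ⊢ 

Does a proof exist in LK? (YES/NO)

Search for a countermodel by truth-table:
  v=000: Γ:[p1=F, p0=F, p0=F, (p0 → ¬p2)=T] Δ:[] refutes=False
  v=001: Γ:[p1=F, p0=F, p0=F, (p0 → ¬p2)=T] Δ:[] refutes=False
  v=010: Γ:[p1=T, p0=F, p0=F, (p0 → ¬p2)=T] Δ:[] refutes=False
  v=011: Γ:[p1=T, p0=F, p0=F, (p0 → ¬p2)=T] Δ:[] refutes=False
  v=100: Γ:[p1=F, p0=T, p0=T, (p0 → ¬p2)=T] Δ:[] refutes=False
  v=101: Γ:[p1=F, p0=T, p0=T, (p0 → ¬p2)=F] Δ:[] refutes=False
  v=110: Γ:[p1=T, p0=T, p0=T, (p0 → ¬p2)=T] Δ:[] refutes=True  ← countermodel

Result: NO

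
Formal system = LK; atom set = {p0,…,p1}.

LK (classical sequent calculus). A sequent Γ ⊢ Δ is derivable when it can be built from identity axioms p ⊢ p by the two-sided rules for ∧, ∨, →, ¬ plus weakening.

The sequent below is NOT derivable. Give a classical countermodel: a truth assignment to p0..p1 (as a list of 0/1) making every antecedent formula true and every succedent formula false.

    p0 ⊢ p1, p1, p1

Truth-table refutation:
  v=00: Γ:[p0=F] Δ:[p1=F, p1=F, p1=F] refutes=False
  v=01: Γ:[p0=F] Δ:[p1=T, p1=T, p1=T] refutes=False
  v=10: Γ:[p0=T] Δ:[p1=F, p1=F, p1=F] refutes=True  ← countermodel

Result: [1, 0]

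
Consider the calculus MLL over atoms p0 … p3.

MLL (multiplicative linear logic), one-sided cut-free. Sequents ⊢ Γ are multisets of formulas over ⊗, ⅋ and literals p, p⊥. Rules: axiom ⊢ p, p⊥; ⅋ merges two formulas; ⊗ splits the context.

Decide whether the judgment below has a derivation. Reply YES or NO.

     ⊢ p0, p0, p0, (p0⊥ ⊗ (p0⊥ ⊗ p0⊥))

Proof tree:
[⊗]  ⊢ p0, p0, p0, (p0⊥ ⊗ (p0⊥ ⊗ p0⊥))
  [Ax]  ⊢ p0, p0⊥
  [⊗]  ⊢ p0, p0, (p0⊥ ⊗ p0⊥)
    [Ax]  ⊢ p0, p0⊥
    [Ax]  ⊢ p0, p0⊥

Result: YES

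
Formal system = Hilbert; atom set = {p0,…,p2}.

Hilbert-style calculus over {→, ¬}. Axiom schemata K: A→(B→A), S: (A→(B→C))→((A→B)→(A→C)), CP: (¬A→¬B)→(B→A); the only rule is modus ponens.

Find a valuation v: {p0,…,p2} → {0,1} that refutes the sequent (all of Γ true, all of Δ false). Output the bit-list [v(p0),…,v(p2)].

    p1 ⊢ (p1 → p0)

Enumerate valuations to refute Γ ⊢ Δ:
  v=000: Γ:[p1=F] Δ:[(p1 → p0)=T] refutes=False
  v=001: Γ:[p1=F] Δ:[(p1 → p0)=T] refutes=False
  v=010: Γ:[p1=T] Δ:[(p1 → p0)=F] refutes=True  ← countermodel

Result: [0, 1, 0]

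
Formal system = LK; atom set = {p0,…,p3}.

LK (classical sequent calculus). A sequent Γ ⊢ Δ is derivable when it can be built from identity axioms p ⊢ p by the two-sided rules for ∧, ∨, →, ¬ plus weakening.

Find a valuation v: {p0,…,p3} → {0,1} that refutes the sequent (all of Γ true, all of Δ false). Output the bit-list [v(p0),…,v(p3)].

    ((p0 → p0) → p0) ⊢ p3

Truth-table refutation:
  v=0000: Γ:[((p0 → p0) → p0)=F] Δ:[p3=F] refutes=False
  v=0001: Γ:[((p0 → p0) → p0)=F] Δ:[p3=T] refutes=False
  v=0010: Γ:[((p0 → p0) → p0)=F] Δ:[p3=F] refutes=False
  v=0011: Γ:[((p0 → p0) → p0)=F] Δ:[p3=T] refutes=False
  v=0100: Γ:[((p0 → p0) → p0)=F] Δ:[p3=F] refutes=False
  v=0101: Γ:[((p0 → p0) → p0)=F] Δ:[p3=T] refutes=False
  v=0110: Γ:[((p0 → p0) → p0)=F] Δ:[p3=F] refutes=False
  v=0111: Γ:[((p0 → p0) → p0)=F] Δ:[p3=T] refutes=False
  v=1000: Γ:[((p0 → p0) → p0)=T] Δ:[p3=F] refutes=True  ← countermodel

Result: [1, 0, 0, 0]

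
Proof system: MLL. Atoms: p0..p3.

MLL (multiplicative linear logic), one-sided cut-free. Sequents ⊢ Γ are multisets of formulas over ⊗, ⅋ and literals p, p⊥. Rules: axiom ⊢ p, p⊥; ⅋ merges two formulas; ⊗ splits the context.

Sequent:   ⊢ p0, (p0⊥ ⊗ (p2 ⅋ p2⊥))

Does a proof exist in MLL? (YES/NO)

Derivation (root first):
[⊗]  ⊢ p0, (p0⊥ ⊗ (p2 ⅋ p2⊥))
  [Ax]  ⊢ p0, p0⊥
  [⅋]  ⊢ (p2 ⅋ p2⊥)
    [Ax]  ⊢ p2, p2⊥

Result: YES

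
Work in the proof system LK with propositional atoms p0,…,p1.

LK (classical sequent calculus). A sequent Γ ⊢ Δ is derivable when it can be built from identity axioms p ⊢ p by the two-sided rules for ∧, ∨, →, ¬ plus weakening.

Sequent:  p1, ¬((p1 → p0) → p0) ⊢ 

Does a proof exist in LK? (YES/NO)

Derivation (root first):
[¬L] p1, ¬((p1 → p0) → p0) ⊢ 
  [→R] p1 ⊢ ((p1 → p0) → p0)
    [→L] p1, (p1 → p0) ⊢ p0
      [Ax] p1 ⊢ p1
      [Ax] p0 ⊢ p0

Result: YES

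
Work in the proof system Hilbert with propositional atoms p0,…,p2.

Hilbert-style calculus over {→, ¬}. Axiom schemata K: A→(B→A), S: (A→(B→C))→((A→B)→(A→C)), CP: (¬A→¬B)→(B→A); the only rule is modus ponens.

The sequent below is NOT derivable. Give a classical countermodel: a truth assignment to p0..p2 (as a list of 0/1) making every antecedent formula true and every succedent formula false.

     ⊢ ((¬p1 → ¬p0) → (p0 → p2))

Search for a countermodel by truth-table:
  v=000: Γ:[] Δ:[((¬p1 → ¬p0) → (p0 → p2))=T] refutes=False
  v=001: Γ:[] Δ:[((¬p1 → ¬p0) → (p0 → p2))=T] refutes=False
  v=010: Γ:[] Δ:[((¬p1 → ¬p0) → (p0 → p2))=T] refutes=False
  v=011: Γ:[] Δ:[((¬p1 → ¬p0) → (p0 → p2))=T] refutes=False
  v=100: Γ:[] Δ:[((¬p1 → ¬p0) → (p0 → p2))=T] refutes=False
  v=101: Γ:[] Δ:[((¬p1 → ¬p0) → (p0 → p2))=T] refutes=False
  v=110: Γ:[] Δ:[((¬p1 → ¬p0) → (p0 → p2))=F] refutes=True  ← countermodel

Result: [1, 1, 0]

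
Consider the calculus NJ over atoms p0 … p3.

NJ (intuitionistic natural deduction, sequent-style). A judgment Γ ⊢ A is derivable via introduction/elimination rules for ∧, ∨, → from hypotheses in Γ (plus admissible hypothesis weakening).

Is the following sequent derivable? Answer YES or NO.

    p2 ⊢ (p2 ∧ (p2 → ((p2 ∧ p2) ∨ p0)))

Derivation (root first):
[∧I] p2 ⊢ (p2 ∧ (p2 → ((p2 ∧ p2) ∨ p0)))
  [Ax] p2 ⊢ p2
  [→I]  ⊢ (p2 → ((p2 ∧ p2) ∨ p0))
    [∨I₁] p2 ⊢ ((p2 ∧ p2) ∨ p0)
      [∧I] p2 ⊢ (p2 ∧ p2)
        [Ax] p2 ⊢ p2
        [Ax] p2 ⊢ p2

Result: YES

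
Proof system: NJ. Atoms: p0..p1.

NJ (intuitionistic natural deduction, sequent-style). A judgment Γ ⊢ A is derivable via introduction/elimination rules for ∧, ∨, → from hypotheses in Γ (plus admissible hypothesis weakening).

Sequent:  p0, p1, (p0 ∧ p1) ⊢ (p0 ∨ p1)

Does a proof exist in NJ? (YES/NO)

Proof tree:
[∨I₁] p0, p1, (p0 ∧ p1) ⊢ (p0 ∨ p1)
  [Wk] p0, p1, (p0 ∧ p1) ⊢ p0
    [Wk] p0, p1 ⊢ p0
      [Ax] p0 ⊢ p0

Result: YES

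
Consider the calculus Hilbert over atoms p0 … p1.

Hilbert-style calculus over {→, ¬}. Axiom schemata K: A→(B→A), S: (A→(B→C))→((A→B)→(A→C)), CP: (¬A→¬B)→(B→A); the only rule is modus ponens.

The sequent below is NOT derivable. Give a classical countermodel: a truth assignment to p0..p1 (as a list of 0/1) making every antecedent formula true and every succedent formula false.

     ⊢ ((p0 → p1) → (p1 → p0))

Enumerate valuations to refute Γ ⊢ Δ:
  v=00: Γ:[] Δ:[((p0 → p1) → (p1 → p0))=T] refutes=False
  v=01: Γ:[] Δ:[((p0 → p1) → (p1 → p0))=F] refutes=True  ← countermodel

Result: [0, 1]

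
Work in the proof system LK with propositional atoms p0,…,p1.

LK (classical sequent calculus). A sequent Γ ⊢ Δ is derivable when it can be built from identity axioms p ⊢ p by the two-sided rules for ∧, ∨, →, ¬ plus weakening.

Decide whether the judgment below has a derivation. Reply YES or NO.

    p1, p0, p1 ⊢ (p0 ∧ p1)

Proof tree:
[WL] p1, p0, p1 ⊢ (p0 ∧ p1)
  [∧R] p1, p0 ⊢ (p0 ∧ p1)
    [Ax] p0 ⊢ p0
    [Ax] p1 ⊢ p1

Result: YES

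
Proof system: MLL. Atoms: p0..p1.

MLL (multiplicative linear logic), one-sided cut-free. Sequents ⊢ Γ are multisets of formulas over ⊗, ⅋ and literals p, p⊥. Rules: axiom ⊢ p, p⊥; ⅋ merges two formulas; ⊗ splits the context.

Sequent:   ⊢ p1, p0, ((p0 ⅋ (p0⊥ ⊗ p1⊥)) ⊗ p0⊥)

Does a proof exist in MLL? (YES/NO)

Proof tree:
[⊗]  ⊢ p1, p0, ((p0 ⅋ (p0⊥ ⊗ p1⊥)) ⊗ p0⊥)
  [⅋]  ⊢ p1, (p0 ⅋ (p0⊥ ⊗ p1⊥))
    [⊗]  ⊢ p0, p1, (p0⊥ ⊗ p1⊥)
      [Ax]  ⊢ p0, p0⊥
      [Ax]  ⊢ p1, p1⊥
  [Ax]  ⊢ p0, p0⊥

Result: YES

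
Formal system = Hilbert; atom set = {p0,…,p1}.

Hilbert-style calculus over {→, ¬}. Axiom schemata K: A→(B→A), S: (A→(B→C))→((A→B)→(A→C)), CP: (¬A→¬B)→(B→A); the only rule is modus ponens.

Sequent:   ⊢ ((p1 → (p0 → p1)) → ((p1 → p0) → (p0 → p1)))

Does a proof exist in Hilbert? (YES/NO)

Truth-table refutation:
  v=00: Γ:[] Δ:[((p1 → (p0 → p1)) → ((p1 → p0) → (p0 → p1)))=T] refutes=False
  v=01: Γ:[] Δ:[((p1 → (p0 → p1)) → ((p1 → p0) → (p0 → p1)))=T] refutes=False
  v=10: Γ:[] Δ:[((p1 → (p0 → p1)) → ((p1 → p0) → (p0 → p1)))=F] refutes=True  ← countermodel

Result: NO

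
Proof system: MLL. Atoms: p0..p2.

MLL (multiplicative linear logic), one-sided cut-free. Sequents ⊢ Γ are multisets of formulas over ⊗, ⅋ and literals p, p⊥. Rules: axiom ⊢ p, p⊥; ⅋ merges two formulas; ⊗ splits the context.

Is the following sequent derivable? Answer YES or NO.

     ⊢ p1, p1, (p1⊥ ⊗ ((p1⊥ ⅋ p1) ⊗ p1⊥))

Proof tree:
[⊗]  ⊢ p1, p1, (p1⊥ ⊗ ((p1⊥ ⅋ p1) ⊗ p1⊥))
  [Ax]  ⊢ p1, p1⊥
  [⊗]  ⊢ p1, ((p1⊥ ⅋ p1) ⊗ p1⊥)
    [⅋]  ⊢ (p1⊥ ⅋ p1)
      [Ax]  ⊢ p1, p1⊥
    [Ax]  ⊢ p1, p1⊥

Result: YES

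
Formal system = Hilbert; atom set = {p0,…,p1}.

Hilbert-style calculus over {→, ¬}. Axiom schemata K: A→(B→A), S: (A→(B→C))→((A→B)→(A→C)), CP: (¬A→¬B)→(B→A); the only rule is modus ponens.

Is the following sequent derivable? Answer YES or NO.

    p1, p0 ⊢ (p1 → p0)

Derivation (root first):
[MP] p1, p0 ⊢ (p1 → p0)
  [K]  ⊢ (p0 → (p1 → p0))
  [MP] p1, p0 ⊢ p0
    [MP] p0 ⊢ (p1 → p0)
      [K]  ⊢ (p0 → (p1 → p0))
      [Hyp] p0 ⊢ p0
    [Hyp] p1 ⊢ p1

Result: YES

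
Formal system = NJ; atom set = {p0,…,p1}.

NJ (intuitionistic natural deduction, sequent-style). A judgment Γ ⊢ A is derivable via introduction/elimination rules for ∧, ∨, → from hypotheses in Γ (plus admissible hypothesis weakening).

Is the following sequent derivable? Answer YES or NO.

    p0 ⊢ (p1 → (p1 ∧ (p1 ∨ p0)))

Proof tree:
[→I] p0 ⊢ (p1 → (p1 ∧ (p1 ∨ p0)))
  [∧I] p1, p0 ⊢ (p1 ∧ (p1 ∨ p0))
    [Ax] p1 ⊢ p1
    [∨I₂] p0 ⊢ (p1 ∨ p0)
      [Ax] p0 ⊢ p0

Result: YES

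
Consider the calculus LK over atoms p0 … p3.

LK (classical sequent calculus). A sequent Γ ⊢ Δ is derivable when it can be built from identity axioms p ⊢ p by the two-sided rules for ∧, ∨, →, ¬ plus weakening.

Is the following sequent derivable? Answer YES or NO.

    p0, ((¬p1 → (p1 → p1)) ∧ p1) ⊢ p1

Derivation trace:
[∧L] p0, ((¬p1 → (p1 → p1)) ∧ p1) ⊢ p1
  [→L] p1, p0, (¬p1 → (p1 → p1)) ⊢ p1
    [¬R] p0 ⊢ p1, ¬p1
      [WL] p1, p0 ⊢ p1
        [Ax] p1 ⊢ p1
    [→L] p1, p0, (p1 → p1) ⊢ p1
      [WL] p1, p0 ⊢ p1
        [Ax] p1 ⊢ p1
      [Ax] p1 ⊢ p1

Result: YES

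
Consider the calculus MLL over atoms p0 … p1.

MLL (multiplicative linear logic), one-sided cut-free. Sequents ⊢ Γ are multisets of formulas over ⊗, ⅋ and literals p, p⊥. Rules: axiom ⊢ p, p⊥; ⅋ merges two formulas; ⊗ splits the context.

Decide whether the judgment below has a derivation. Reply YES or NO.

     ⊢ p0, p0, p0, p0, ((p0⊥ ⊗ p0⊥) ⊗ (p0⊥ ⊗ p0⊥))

Proof tree:
[⊗]  ⊢ p0, p0, p0, p0, ((p0⊥ ⊗ p0⊥) ⊗ (p0⊥ ⊗ p0⊥))
  [⊗]  ⊢ p0, p0, (p0⊥ ⊗ p0⊥)
    [Ax]  ⊢ p0, p0⊥
    [Ax]  ⊢ p0, p0⊥
  [⊗]  ⊢ p0, p0, (p0⊥ ⊗ p0⊥)
    [Ax]  ⊢ p0, p0⊥
    [Ax]  ⊢ p0, p0⊥

Result: YES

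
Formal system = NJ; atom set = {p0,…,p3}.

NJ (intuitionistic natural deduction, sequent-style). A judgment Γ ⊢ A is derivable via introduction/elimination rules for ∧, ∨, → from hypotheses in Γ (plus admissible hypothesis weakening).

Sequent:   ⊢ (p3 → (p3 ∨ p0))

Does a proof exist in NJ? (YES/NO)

Derivation (root first):
[→I]  ⊢ (p3 → (p3 ∨ p0))
  [∨I₁] p3 ⊢ (p3 ∨ p0)
    [Ax] p3 ⊢ p3

Result: YES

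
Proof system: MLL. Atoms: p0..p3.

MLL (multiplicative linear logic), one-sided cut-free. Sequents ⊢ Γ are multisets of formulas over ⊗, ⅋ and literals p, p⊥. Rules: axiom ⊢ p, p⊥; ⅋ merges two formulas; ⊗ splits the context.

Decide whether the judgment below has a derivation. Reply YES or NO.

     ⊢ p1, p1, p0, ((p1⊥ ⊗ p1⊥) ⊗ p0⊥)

Derivation trace:
[⊗]  ⊢ p1, p1, p0, ((p1⊥ ⊗ p1⊥) ⊗ p0⊥)
  [⊗]  ⊢ p1, p1, (p1⊥ ⊗ p1⊥)
    [Ax]  ⊢ p1, p1⊥
    [Ax]  ⊢ p1, p1⊥
  [Ax]  ⊢ p0, p0⊥

Result: YES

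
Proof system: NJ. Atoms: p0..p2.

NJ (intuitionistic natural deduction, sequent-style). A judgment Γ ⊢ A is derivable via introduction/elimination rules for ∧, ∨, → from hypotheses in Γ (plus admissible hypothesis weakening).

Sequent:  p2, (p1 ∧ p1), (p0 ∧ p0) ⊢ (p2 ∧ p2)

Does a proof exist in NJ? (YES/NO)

Proof tree:
[Wk] p2, (p1 ∧ p1), (p0 ∧ p0) ⊢ (p2 ∧ p2)
  [Wk] p2, (p1 ∧ p1) ⊢ (p2 ∧ p2)
    [∧I] p2 ⊢ (p2 ∧ p2)
      [Ax] p2 ⊢ p2
      [Ax] p2 ⊢ p2

Result: YES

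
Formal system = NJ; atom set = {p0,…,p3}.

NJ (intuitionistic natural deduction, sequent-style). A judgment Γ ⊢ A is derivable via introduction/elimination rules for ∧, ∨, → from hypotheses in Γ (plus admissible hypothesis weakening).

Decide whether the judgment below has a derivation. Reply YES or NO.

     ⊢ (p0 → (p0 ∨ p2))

Derivation trace:
[→I]  ⊢ (p0 → (p0 ∨ p2))
  [∨I₁] p0 ⊢ (p0 ∨ p2)
    [Ax] p0 ⊢ p0

Result: YES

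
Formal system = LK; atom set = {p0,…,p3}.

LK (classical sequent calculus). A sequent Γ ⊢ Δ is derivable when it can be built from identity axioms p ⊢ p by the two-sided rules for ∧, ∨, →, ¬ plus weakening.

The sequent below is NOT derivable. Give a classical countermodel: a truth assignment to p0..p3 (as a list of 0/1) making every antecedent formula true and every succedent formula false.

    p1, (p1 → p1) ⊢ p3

Enumerate valuations to refute Γ ⊢ Δ:
  v=0000: Γ:[p1=F, (p1 → p1)=T] Δ:[p3=F] refutes=False
  v=0001: Γ:[p1=F, (p1 → p1)=T] Δ:[p3=T] refutes=False
  v=0010: Γ:[p1=F, (p1 → p1)=T] Δ:[p3=F] refutes=False
  v=0011: Γ:[p1=F, (p1 → p1)=T] Δ:[p3=T] refutes=False
  v=0100: Γ:[p1=T, (p1 → p1)=T] Δ:[p3=F] refutes=True  ← countermodel

Result: [0, 1, 0, 0]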